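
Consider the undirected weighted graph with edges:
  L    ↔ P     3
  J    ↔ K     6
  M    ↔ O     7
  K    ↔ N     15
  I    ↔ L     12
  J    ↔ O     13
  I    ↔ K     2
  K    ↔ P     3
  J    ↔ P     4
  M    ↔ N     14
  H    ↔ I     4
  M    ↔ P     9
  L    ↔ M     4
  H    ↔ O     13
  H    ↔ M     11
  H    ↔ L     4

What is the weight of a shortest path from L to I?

8

A few of the L→I routes:
L - I: 12
L - P - K - I: 3 + 3 + 2 = 8
L - H - I: 4 + 4 = 8
Shortest: 8.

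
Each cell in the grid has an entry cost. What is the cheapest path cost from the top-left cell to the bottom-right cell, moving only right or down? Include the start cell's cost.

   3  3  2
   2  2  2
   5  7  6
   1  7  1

Cheapest: r0c0→r1c0→r1c1→r1c2→r2c2→r3c2
  3 + 2 + 2 + 2 + 6 + 1 = 16
For comparison, the top-then-right route costs 17.

16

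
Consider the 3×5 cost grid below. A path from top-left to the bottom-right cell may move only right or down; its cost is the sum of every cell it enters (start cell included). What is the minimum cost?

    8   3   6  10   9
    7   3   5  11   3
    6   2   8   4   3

31

One optimal route is [0,0]→[0,1]→[1,1]→[2,1]→[2,2]→[2,3]→[2,4].
Its cost is 8 + 3 + 3 + 2 + 8 + 4 + 3 = 31.
(Top row then right column would cost 42.)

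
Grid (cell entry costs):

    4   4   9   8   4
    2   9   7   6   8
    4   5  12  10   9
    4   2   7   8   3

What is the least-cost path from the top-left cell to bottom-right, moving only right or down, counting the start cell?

Take [0,0] -> [1,0] -> [2,0] -> [3,0] -> [3,1] -> [3,2] -> [3,3] -> [3,4] for a total of 4 + 2 + 4 + 4 + 2 + 7 + 8 + 3 = 34.
(Top row then right column would cost 49.)

34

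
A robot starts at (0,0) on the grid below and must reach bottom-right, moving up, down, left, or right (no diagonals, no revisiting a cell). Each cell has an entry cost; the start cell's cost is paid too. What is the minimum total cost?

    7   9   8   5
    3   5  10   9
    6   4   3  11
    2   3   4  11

36

Path r0c0→r1c0→r2c0→r3c0→r3c1→r3c2→r3c3: 7 + 3 + 6 + 2 + 3 + 4 + 11 = 36.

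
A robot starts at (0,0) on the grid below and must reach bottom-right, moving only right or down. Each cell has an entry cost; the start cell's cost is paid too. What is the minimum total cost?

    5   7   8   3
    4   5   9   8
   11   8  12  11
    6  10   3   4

Take [0,0] → [1,0] → [1,1] → [2,1] → [3,1] → [3,2] → [3,3] for a total of 5 + 4 + 5 + 8 + 10 + 3 + 4 = 39.
(Top row then right column would cost 46.)

39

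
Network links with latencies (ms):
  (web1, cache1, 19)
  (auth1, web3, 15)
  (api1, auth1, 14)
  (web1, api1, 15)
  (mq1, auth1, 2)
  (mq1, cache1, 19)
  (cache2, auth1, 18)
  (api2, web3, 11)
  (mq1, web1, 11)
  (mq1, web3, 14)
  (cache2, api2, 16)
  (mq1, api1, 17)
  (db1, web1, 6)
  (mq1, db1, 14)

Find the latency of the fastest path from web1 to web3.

Some routes from web1 to web3:
web1 → api1 → auth1 → mq1 → web3: 15 + 14 + 2 + 14 = 45
web1 → mq1 → web3: 11 + 14 = 25
web1 → db1 → mq1 → web3: 6 + 14 + 14 = 34
web1 → api1 → auth1 → web3: 15 + 14 + 15 = 44
web1 → db1 → mq1 → auth1 → web3: 6 + 14 + 2 + 15 = 37
web1 → mq1 → auth1 → web3: 11 + 2 + 15 = 28
Best route has total 25 ms.

25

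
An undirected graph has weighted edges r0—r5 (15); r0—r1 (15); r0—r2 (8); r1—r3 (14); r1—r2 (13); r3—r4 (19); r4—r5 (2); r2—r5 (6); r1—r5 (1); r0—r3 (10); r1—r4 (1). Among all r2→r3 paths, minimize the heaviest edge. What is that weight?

A few of the r2→r3 routes:
r2 - r1 - r3: max(13, 14) = 14
r2 - r0 - r3: max(8, 10) = 10
r2 - r5 - r1 - r3: max(6, 1, 14) = 14
Best route has worst link 10.

10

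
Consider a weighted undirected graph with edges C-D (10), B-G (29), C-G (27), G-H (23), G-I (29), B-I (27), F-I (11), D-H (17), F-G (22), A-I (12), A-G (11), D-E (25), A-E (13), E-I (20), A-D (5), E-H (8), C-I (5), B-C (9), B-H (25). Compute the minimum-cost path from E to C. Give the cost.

A few of the E→C routes:
E → A → I → C: 13 + 12 + 5 = 30
E → D → C: 25 + 10 = 35
E → A → D → C: 13 + 5 + 10 = 28
E → H → D → C: 8 + 17 + 10 = 35
E → I → C: 20 + 5 = 25
The minimum is 25.

25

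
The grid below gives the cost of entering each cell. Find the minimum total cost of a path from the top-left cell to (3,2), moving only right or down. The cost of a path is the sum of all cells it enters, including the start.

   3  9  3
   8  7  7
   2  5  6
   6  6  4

Take (0,0) (1,0) (2,0) (2,1) (2,2) (3,2) for a total of 3 + 8 + 2 + 5 + 6 + 4 = 28.
(Top row then right column would cost 32.)

28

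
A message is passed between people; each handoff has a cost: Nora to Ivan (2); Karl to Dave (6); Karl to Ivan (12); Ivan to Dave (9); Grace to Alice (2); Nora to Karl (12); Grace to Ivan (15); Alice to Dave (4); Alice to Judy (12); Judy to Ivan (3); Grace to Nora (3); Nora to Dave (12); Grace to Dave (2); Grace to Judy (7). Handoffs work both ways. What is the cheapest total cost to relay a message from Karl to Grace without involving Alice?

8

Comparing a few candidate routes:
Karl -> Nora -> Grace: 12 + 3 = 15
Karl -> Dave -> Grace: 6 + 2 = 8
Karl -> Ivan -> Nora -> Grace: 12 + 2 + 3 = 17
The minimum is 8.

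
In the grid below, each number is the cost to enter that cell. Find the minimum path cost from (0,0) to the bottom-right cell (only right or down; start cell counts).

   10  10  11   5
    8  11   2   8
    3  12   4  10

45

Take [0,0] -> [1,0] -> [1,1] -> [1,2] -> [2,2] -> [2,3] for a total of 10 + 8 + 11 + 2 + 4 + 10 = 45.
(Top row then right column would cost 54.)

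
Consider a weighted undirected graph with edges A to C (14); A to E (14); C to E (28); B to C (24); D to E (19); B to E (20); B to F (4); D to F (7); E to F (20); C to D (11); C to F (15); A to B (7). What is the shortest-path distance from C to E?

Some routes from C to E:
C -> F -> E: 15 + 20 = 35
C -> E: 28
C -> D -> E: 11 + 19 = 30
C -> A -> E: 14 + 14 = 28
Shortest: 28.

28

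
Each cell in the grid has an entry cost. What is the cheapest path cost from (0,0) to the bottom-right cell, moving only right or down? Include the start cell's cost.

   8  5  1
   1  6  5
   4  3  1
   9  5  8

Best path: r0c0 -> r1c0 -> r2c0 -> r2c1 -> r2c2 -> r3c2
Cost: 8 + 1 + 4 + 3 + 1 + 8 = 25
(Top row then right column would cost 28.)

25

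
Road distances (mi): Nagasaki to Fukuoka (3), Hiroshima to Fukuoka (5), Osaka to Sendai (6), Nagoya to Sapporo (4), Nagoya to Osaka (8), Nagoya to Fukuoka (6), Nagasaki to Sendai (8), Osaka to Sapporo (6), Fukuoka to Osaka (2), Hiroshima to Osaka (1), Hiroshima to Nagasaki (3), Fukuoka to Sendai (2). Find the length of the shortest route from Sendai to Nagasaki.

Checking several routes:
Sendai→Fukuoka→Nagasaki: 2 + 3 = 5
Sendai→Nagasaki: 8
Sendai→Fukuoka→Osaka→Hiroshima→Nagasaki: 2 + 2 + 1 + 3 = 8
The minimum is 5 mi.

5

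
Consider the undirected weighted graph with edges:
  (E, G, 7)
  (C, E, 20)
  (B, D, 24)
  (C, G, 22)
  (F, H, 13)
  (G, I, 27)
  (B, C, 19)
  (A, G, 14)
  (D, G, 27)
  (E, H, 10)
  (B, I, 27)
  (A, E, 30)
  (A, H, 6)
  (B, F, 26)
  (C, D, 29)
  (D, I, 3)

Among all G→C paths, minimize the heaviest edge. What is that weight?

20

A few of the G→C routes:
G-E-C: max(7, 20) = 20
G-A-H-F-B-C: max(14, 6, 13, 26, 19) = 26
G-A-H-E-C: max(14, 6, 10, 20) = 20
G-E-H-F-B-C: max(7, 10, 13, 26, 19) = 26
G-C: max(22) = 22
Smallest bottleneck: 20.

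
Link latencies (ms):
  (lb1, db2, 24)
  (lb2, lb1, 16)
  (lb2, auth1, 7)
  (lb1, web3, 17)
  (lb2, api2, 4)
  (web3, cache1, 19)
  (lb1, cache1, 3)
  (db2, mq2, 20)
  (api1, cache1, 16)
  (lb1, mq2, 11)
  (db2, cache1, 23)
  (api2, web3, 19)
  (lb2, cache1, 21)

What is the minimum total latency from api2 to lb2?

Some routes from api2 to lb2:
api2 -> web3 -> cache1 -> lb2: 19 + 19 + 21 = 59
api2 -> web3 -> cache1 -> lb1 -> lb2: 19 + 19 + 3 + 16 = 57
api2 -> web3 -> lb1 -> lb2: 19 + 17 + 16 = 52
api2 -> lb2: 4
Shortest: 4 ms.

4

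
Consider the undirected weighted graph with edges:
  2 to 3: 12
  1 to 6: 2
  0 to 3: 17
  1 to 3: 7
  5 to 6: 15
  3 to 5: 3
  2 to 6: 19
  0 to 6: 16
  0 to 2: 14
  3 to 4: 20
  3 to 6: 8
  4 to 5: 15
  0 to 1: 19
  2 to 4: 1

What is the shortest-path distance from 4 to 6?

Checking several routes:
4 - 2 - 3 - 1 - 6: 1 + 12 + 7 + 2 = 22
4 - 5 - 3 - 6: 15 + 3 + 8 = 26
4 - 2 - 3 - 6: 1 + 12 + 8 = 21
4 - 2 - 6: 1 + 19 = 20
Shortest: 20.

20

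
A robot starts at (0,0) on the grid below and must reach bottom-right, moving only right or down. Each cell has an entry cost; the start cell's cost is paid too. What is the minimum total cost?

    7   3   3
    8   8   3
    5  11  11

Best path: (0,0) (0,1) (0,2) (1,2) (2,2)
Cost: 7 + 3 + 3 + 3 + 11 = 27

27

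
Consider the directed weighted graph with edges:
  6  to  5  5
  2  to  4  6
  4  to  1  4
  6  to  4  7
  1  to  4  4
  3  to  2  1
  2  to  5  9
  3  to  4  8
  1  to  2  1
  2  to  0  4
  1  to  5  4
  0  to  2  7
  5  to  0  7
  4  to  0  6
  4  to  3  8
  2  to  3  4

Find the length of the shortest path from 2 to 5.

9

Candidate routes:
2 → 3 → 4 → 1 → 5: 4 + 8 + 4 + 4 = 20
2 → 5: 9
2 → 4 → 1 → 5: 6 + 4 + 4 = 14
Best route has total 9.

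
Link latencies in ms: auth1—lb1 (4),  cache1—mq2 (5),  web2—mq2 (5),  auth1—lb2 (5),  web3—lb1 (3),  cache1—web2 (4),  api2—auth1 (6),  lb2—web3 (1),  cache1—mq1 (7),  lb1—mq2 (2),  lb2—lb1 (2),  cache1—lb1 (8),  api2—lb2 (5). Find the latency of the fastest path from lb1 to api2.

Routes from lb1 to api2:
lb1-lb2-auth1-api2: 2 + 5 + 6 = 13
lb1-lb2-api2: 2 + 5 = 7
lb1-web3-lb2-auth1-api2: 3 + 1 + 5 + 6 = 15
lb1-web3-lb2-api2: 3 + 1 + 5 = 9
lb1-auth1-api2: 4 + 6 = 10
lb1-auth1-lb2-api2: 4 + 5 + 5 = 14
The minimum is 7 ms.

7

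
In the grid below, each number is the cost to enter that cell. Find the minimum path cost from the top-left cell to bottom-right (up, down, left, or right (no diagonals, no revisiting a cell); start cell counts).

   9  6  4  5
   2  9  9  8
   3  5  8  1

28

Path (0,0) (1,0) (2,0) (2,1) (2,2) (2,3): 9 + 2 + 3 + 5 + 8 + 1 = 28.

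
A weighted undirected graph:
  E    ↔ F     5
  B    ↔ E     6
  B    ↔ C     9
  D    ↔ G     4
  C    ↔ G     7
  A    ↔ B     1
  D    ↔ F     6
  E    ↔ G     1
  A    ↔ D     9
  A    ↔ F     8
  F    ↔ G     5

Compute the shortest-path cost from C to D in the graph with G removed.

Routes from C to D avoiding G:
C - B - A - F - D: 9 + 1 + 8 + 6 = 24
C - B - A - D: 9 + 1 + 9 = 19
C - B - E - F - A - D: 9 + 6 + 5 + 8 + 9 = 37
C - B - E - F - D: 9 + 6 + 5 + 6 = 26
Best route has total 19.

19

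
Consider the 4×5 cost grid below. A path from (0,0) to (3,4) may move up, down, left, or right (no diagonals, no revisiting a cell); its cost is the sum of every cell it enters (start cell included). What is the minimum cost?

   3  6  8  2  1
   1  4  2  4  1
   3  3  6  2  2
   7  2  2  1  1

Best path: [0,0] [1,0] [2,0] [2,1] [3,1] [3,2] [3,3] [3,4]
Cost: 3 + 1 + 3 + 3 + 2 + 2 + 1 + 1 = 16

16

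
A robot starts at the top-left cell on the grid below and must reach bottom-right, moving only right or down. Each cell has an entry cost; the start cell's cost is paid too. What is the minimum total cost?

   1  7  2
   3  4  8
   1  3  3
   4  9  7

Take [0,0]→[1,0]→[2,0]→[2,1]→[2,2]→[3,2] for a total of 1 + 3 + 1 + 3 + 3 + 7 = 18.

18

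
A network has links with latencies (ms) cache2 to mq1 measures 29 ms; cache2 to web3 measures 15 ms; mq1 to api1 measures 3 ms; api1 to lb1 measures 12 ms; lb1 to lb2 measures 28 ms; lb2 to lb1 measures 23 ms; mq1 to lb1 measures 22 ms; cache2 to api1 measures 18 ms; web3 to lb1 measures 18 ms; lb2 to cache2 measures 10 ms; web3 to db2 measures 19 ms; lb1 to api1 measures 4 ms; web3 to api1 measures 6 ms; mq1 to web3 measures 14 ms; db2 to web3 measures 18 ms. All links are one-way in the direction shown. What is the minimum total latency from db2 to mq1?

Candidate routes:
db2-web3-api1-lb1-lb2-cache2-mq1: 18 + 6 + 12 + 28 + 10 + 29 = 103
db2-web3-lb1-lb2-cache2-mq1: 18 + 18 + 28 + 10 + 29 = 103
Shortest: 103 ms.

103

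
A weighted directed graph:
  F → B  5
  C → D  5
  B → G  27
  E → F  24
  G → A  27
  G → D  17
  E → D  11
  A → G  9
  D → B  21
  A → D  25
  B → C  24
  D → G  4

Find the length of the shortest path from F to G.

32

Routes from F to G:
F-B-G: 5 + 27 = 32
F-B-C-D-G: 5 + 24 + 5 + 4 = 38
The minimum is 32.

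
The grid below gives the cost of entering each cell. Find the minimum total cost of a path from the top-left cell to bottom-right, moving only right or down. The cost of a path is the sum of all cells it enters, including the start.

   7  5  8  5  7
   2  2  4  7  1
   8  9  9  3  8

Path (0,0) (1,0) (1,1) (1,2) (1,3) (1,4) (2,4): 7 + 2 + 2 + 4 + 7 + 1 + 8 = 31.

31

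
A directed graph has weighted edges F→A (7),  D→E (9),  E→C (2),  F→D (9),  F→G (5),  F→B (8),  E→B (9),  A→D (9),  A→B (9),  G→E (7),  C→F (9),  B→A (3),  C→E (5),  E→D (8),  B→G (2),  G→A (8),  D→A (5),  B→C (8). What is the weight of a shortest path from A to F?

Candidate routes:
A - D - E - B - C - F: 9 + 9 + 9 + 8 + 9 = 44
A - D - E - C - F: 9 + 9 + 2 + 9 = 29
A - B - G - E - C - F: 9 + 2 + 7 + 2 + 9 = 29
A - B - C - F: 9 + 8 + 9 = 26
Best route has total 26.

26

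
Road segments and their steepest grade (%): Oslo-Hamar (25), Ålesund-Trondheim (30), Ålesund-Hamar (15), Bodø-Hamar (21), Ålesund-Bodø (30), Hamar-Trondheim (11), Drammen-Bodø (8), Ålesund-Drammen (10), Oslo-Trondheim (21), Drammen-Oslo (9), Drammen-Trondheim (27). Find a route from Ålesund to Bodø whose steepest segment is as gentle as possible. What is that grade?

10

A few of the Ålesund→Bodø routes:
Ålesund - Hamar - Trondheim - Oslo - Drammen - Bodø: max(15, 11, 21, 9, 8) = 21
Ålesund - Drammen - Bodø: max(10, 8) = 10
Ålesund - Drammen - Oslo - Hamar - Bodø: max(10, 9, 25, 21) = 25
Ålesund - Drammen - Oslo - Trondheim - Hamar - Bodø: max(10, 9, 21, 11, 21) = 21
Ålesund - Hamar - Bodø: max(15, 21) = 21
Ålesund - Hamar - Oslo - Drammen - Bodø: max(15, 25, 9, 8) = 25
Smallest bottleneck: 10%.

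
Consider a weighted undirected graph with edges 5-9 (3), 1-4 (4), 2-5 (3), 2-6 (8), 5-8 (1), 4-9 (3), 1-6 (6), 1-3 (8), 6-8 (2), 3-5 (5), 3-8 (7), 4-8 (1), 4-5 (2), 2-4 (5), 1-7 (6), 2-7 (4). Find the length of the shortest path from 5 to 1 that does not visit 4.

Some routes from 5 to 1 avoiding 4:
5-8-3-1: 1 + 7 + 8 = 16
5-8-6-1: 1 + 2 + 6 = 9
5-2-7-1: 3 + 4 + 6 = 13
5-3-1: 5 + 8 = 13
5-2-6-1: 3 + 8 + 6 = 17
The minimum is 9.

9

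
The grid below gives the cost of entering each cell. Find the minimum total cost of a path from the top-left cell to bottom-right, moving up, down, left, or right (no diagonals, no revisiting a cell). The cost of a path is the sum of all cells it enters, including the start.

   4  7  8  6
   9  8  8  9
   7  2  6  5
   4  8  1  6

Best path: [0,0] [0,1] [1,1] [2,1] [2,2] [3,2] [3,3]
Cost: 4 + 7 + 8 + 2 + 6 + 1 + 6 = 34

34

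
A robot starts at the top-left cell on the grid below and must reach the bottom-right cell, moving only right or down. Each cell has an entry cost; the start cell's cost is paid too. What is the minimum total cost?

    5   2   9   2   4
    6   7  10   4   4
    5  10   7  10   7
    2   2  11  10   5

38

One optimal route is r0c0 -> r0c1 -> r0c2 -> r0c3 -> r0c4 -> r1c4 -> r2c4 -> r3c4.
Its cost is 5 + 2 + 9 + 2 + 4 + 4 + 7 + 5 = 38.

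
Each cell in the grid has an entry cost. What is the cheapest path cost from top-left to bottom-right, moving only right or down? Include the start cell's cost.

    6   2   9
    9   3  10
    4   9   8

28

Cheapest: (0,0) → (0,1) → (1,1) → (2,1) → (2,2)
  6 + 2 + 3 + 9 + 8 = 28
(Top row then right column would cost 35.)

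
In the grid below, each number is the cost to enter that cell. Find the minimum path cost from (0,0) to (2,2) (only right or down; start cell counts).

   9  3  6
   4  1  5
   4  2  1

Best path: [0,0]→[0,1]→[1,1]→[2,1]→[2,2]
Cost: 9 + 3 + 1 + 2 + 1 = 16

16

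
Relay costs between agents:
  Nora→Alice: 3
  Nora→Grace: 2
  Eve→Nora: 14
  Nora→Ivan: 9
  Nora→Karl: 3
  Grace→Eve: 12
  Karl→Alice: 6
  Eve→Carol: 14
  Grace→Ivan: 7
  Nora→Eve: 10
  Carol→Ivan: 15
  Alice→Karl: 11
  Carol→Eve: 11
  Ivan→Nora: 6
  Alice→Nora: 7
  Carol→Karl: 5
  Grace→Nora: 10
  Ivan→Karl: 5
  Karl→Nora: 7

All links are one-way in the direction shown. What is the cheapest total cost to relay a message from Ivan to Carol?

30

A few of the Ivan→Carol routes:
Ivan - Nora - Eve - Carol: 6 + 10 + 14 = 30
Ivan - Karl - Nora - Eve - Carol: 5 + 7 + 10 + 14 = 36
Ivan - Nora - Grace - Eve - Carol: 6 + 2 + 12 + 14 = 34
The minimum is 30.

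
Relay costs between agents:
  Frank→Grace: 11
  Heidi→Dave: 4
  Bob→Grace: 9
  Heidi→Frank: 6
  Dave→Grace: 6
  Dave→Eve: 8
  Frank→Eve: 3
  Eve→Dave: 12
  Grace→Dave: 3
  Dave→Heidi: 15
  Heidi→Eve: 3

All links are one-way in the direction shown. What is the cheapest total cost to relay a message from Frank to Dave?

14

Paths from Frank to Dave:
Frank→Eve→Dave: 3 + 12 = 15
Frank→Grace→Dave: 11 + 3 = 14
The minimum is 14.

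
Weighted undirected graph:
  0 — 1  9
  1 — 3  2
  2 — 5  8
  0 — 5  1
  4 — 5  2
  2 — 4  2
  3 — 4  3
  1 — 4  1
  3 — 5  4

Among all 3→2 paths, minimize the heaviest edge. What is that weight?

2

Comparing a few candidate routes:
3 -> 5 -> 4 -> 2: max(4, 2, 2) = 4
3 -> 1 -> 4 -> 2: max(2, 1, 2) = 2
3 -> 4 -> 5 -> 2: max(3, 2, 8) = 8
3 -> 4 -> 2: max(3, 2) = 3
The minimum achievable maximum is 2.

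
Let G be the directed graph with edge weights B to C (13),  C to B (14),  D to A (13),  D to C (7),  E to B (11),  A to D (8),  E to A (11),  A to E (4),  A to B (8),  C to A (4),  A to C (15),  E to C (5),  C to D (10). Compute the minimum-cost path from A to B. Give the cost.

Paths from A to B:
A -> E -> C -> B: 4 + 5 + 14 = 23
A -> D -> C -> B: 8 + 7 + 14 = 29
A -> B: 8
A -> C -> B: 15 + 14 = 29
A -> E -> B: 4 + 11 = 15
Best route has total 8.

8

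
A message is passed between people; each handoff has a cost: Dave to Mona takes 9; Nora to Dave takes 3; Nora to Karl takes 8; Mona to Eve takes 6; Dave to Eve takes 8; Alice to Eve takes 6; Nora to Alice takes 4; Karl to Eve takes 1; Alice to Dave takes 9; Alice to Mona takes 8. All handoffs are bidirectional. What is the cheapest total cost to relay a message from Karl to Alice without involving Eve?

12

Routes from Karl to Alice avoiding Eve:
Karl -> Nora -> Dave -> Mona -> Alice: 8 + 3 + 9 + 8 = 28
Karl -> Nora -> Alice: 8 + 4 = 12
Karl -> Nora -> Dave -> Alice: 8 + 3 + 9 = 20
Best route has total 12.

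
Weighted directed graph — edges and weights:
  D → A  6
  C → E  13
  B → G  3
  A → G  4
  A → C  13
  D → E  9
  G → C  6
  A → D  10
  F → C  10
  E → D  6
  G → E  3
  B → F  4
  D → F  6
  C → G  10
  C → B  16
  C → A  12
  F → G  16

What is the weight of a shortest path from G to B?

22

Paths from G to B:
G - E - D - A - C - B: 3 + 6 + 6 + 13 + 16 = 44
G - C - B: 6 + 16 = 22
G - E - D - F - C - B: 3 + 6 + 6 + 10 + 16 = 41
The minimum is 22.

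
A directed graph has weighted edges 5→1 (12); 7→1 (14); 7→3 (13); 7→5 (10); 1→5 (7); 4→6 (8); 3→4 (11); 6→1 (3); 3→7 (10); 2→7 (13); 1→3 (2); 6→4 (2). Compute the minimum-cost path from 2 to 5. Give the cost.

Paths from 2 to 5:
2 → 7 → 1 → 5: 13 + 14 + 7 = 34
2 → 7 → 5: 13 + 10 = 23
2 → 7 → 3 → 4 → 6 → 1 → 5: 13 + 13 + 11 + 8 + 3 + 7 = 55
Shortest: 23.

23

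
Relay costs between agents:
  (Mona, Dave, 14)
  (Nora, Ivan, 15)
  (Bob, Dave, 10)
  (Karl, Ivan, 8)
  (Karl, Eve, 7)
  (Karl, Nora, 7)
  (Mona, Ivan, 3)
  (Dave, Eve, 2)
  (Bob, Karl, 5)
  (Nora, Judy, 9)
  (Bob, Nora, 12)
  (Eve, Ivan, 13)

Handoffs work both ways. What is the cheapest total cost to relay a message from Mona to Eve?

Comparing a few candidate routes:
Mona-Dave-Eve: 14 + 2 = 16
Mona-Ivan-Nora-Karl-Eve: 3 + 15 + 7 + 7 = 32
Mona-Ivan-Eve: 3 + 13 = 16
Mona-Ivan-Karl-Eve: 3 + 8 + 7 = 18
Mona-Ivan-Karl-Bob-Dave-Eve: 3 + 8 + 5 + 10 + 2 = 28
Shortest: 16.

16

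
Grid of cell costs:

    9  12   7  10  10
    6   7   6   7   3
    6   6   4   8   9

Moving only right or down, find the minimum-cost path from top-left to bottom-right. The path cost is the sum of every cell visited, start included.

One optimal route is r0c0 → r1c0 → r1c1 → r1c2 → r1c3 → r1c4 → r2c4.
Its cost is 9 + 6 + 7 + 6 + 7 + 3 + 9 = 47.

47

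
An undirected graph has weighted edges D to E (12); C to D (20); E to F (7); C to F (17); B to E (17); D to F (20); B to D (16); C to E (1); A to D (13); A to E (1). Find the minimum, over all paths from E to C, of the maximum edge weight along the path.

A few of the E→C routes:
E -> B -> D -> F -> C: max(17, 16, 20, 17) = 20
E -> F -> C: max(7, 17) = 17
E -> C: max(1) = 1
The minimum achievable maximum is 1.

1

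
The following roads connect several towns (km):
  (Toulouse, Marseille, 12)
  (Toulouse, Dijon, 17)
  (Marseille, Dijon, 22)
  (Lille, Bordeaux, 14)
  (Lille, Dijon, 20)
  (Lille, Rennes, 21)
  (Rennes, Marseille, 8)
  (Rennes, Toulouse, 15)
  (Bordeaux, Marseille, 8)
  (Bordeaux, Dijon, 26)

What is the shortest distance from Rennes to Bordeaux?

16

Some routes from Rennes to Bordeaux:
Rennes-Marseille-Bordeaux: 8 + 8 = 16
Rennes-Toulouse-Marseille-Bordeaux: 15 + 12 + 8 = 35
Rennes-Lille-Bordeaux: 21 + 14 = 35
Rennes-Marseille-Dijon-Bordeaux: 8 + 22 + 26 = 56
Shortest: 16 km.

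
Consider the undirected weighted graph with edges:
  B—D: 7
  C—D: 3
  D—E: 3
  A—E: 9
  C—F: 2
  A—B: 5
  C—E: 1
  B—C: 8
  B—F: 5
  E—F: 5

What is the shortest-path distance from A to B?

Comparing a few candidate routes:
A-E-C-F-B: 9 + 1 + 2 + 5 = 17
A-E-D-B: 9 + 3 + 7 = 19
A-B: 5
A-E-F-B: 9 + 5 + 5 = 19
A-E-C-B: 9 + 1 + 8 = 18
Best route has total 5.

5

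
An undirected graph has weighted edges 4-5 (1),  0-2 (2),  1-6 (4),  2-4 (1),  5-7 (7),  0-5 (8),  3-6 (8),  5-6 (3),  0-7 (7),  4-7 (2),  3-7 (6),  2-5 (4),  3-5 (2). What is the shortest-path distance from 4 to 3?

3

Comparing a few candidate routes:
4 → 5 → 3: 1 + 2 = 3
4 → 2 → 5 → 3: 1 + 4 + 2 = 7
4 → 7 → 3: 2 + 6 = 8
Shortest: 3.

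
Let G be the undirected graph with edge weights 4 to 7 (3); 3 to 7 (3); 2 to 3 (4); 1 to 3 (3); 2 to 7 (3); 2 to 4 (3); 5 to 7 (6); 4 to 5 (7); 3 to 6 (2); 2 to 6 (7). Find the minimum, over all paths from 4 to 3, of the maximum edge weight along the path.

3

Some routes from 4 to 3:
4-7-3: max(3, 3) = 3
4-2-3: max(3, 4) = 4
4-2-7-3: max(3, 3, 3) = 3
Best route has worst link 3.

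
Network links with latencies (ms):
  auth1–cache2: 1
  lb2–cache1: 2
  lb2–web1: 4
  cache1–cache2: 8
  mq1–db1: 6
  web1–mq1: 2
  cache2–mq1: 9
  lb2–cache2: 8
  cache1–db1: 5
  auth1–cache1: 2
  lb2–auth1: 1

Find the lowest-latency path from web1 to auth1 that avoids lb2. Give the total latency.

12

Paths from web1 to auth1 avoiding lb2:
web1 → mq1 → db1 → cache1 → cache2 → auth1: 2 + 6 + 5 + 8 + 1 = 22
web1 → mq1 → cache2 → auth1: 2 + 9 + 1 = 12
web1 → mq1 → db1 → cache1 → auth1: 2 + 6 + 5 + 2 = 15
web1 → mq1 → cache2 → cache1 → auth1: 2 + 9 + 8 + 2 = 21
Best route has total 12 ms.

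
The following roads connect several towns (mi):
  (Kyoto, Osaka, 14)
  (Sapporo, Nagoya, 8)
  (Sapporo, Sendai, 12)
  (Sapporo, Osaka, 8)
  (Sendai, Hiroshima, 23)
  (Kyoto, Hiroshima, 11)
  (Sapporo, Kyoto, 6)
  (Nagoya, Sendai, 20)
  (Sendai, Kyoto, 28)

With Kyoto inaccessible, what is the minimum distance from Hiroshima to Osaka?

43

Paths from Hiroshima to Osaka avoiding Kyoto:
Hiroshima→Sendai→Sapporo→Osaka: 23 + 12 + 8 = 43
Hiroshima→Sendai→Nagoya→Sapporo→Osaka: 23 + 20 + 8 + 8 = 59
The minimum is 43 mi.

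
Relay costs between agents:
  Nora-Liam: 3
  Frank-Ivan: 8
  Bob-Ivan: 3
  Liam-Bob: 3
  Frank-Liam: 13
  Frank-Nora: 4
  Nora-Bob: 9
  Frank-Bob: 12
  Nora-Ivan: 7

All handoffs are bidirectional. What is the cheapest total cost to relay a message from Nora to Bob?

6

A few of the Nora→Bob routes:
Nora→Bob: 9
Nora→Frank→Ivan→Bob: 4 + 8 + 3 = 15
Nora→Ivan→Bob: 7 + 3 = 10
Nora→Liam→Bob: 3 + 3 = 6
Best route has total 6.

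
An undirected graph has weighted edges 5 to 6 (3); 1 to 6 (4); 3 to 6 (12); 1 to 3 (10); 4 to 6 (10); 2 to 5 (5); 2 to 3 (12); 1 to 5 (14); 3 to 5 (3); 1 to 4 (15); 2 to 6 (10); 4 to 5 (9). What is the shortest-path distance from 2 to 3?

Some routes from 2 to 3:
2 → 5 → 3: 5 + 3 = 8
2 → 3: 12
2 → 5 → 6 → 1 → 3: 5 + 3 + 4 + 10 = 22
2 → 6 → 5 → 3: 10 + 3 + 3 = 16
2 → 5 → 6 → 3: 5 + 3 + 12 = 20
2 → 6 → 3: 10 + 12 = 22
Shortest: 8.

8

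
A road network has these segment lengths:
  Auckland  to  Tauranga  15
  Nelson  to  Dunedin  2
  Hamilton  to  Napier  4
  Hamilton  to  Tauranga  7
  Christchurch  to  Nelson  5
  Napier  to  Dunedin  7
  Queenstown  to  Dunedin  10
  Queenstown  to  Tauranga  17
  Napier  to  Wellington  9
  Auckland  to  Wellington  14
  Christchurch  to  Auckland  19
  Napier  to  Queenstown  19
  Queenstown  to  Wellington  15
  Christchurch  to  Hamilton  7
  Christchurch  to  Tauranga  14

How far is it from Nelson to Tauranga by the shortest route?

A few of the Nelson→Tauranga routes:
Nelson -> Dunedin -> Napier -> Hamilton -> Christchurch -> Tauranga: 2 + 7 + 4 + 7 + 14 = 34
Nelson -> Dunedin -> Queenstown -> Tauranga: 2 + 10 + 17 = 29
Nelson -> Christchurch -> Tauranga: 5 + 14 = 19
Nelson -> Dunedin -> Napier -> Hamilton -> Tauranga: 2 + 7 + 4 + 7 = 20
Nelson -> Christchurch -> Hamilton -> Tauranga: 5 + 7 + 7 = 19
Shortest: 19.

19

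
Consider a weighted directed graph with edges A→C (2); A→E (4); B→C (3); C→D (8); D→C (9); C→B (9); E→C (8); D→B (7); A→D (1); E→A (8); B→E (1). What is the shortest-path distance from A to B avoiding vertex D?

11

Candidate routes:
A→E→C→B: 4 + 8 + 9 = 21
A→C→B: 2 + 9 = 11
The minimum is 11.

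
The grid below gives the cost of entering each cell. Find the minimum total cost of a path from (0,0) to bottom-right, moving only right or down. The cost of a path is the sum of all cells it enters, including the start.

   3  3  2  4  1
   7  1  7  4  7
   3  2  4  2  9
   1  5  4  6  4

Path r0c0 r0c1 r1c1 r2c1 r2c2 r2c3 r3c3 r3c4: 3 + 3 + 1 + 2 + 4 + 2 + 6 + 4 = 25.

25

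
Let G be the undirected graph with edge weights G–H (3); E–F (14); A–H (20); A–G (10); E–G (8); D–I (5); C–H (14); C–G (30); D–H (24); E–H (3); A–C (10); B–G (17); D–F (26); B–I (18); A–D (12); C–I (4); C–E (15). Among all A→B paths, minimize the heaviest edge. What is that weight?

A few of the A→B routes:
A→C→H→G→B: max(10, 14, 3, 17) = 17
A→C→H→E→G→B: max(10, 14, 3, 8, 17) = 17
A→G→B: max(10, 17) = 17
Best route has worst link 17.

17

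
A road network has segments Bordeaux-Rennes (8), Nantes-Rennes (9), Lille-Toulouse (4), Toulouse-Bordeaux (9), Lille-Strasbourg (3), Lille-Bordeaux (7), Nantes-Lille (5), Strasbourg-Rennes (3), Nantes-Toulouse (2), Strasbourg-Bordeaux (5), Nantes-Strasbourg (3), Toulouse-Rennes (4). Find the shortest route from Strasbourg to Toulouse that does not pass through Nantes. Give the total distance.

7

Checking several routes:
Strasbourg-Bordeaux-Lille-Toulouse: 5 + 7 + 4 = 16
Strasbourg-Bordeaux-Rennes-Toulouse: 5 + 8 + 4 = 17
Strasbourg-Bordeaux-Toulouse: 5 + 9 = 14
Strasbourg-Lille-Toulouse: 3 + 4 = 7
Strasbourg-Lille-Bordeaux-Toulouse: 3 + 7 + 9 = 19
Strasbourg-Rennes-Toulouse: 3 + 4 = 7
The minimum is 7 km.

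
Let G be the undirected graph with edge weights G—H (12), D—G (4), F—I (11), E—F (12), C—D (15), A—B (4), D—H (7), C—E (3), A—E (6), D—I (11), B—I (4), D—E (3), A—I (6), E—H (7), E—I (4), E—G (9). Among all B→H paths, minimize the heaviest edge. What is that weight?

A few of the B→H routes:
B → A → E → D → H: max(4, 6, 3, 7) = 7
B → A → I → E → H: max(4, 6, 4, 7) = 7
B → A → I → E → D → H: max(4, 6, 4, 3, 7) = 7
B → A → E → H: max(4, 6, 7) = 7
Best route has worst link 7.

7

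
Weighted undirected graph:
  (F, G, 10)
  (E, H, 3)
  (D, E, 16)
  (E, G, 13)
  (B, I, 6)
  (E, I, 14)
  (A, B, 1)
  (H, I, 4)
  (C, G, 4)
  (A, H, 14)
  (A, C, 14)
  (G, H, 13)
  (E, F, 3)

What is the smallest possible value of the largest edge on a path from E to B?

6

A few of the E→B routes:
E-F-G-H-I-B: max(3, 10, 13, 4, 6) = 13
E-G-H-I-B: max(13, 13, 4, 6) = 13
E-H-I-B: max(3, 4, 6) = 6
Best route has worst link 6.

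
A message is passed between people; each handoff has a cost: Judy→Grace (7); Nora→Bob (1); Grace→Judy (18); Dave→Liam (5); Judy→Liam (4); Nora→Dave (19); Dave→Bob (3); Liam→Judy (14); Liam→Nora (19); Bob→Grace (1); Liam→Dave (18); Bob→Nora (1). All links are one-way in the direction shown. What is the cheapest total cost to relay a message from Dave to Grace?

4

Candidate routes:
Dave→Bob→Grace: 3 + 1 = 4
Dave→Liam→Judy→Grace: 5 + 14 + 7 = 26
Dave→Liam→Nora→Bob→Grace: 5 + 19 + 1 + 1 = 26
Best route has total 4.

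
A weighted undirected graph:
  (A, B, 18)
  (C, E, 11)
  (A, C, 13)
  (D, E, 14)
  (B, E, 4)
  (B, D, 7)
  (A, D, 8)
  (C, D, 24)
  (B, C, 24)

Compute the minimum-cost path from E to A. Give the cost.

19

Some routes from E to A:
E→D→B→A: 14 + 7 + 18 = 39
E→B→D→A: 4 + 7 + 8 = 19
E→B→A: 4 + 18 = 22
E→C→A: 11 + 13 = 24
E→D→A: 14 + 8 = 22
The minimum is 19.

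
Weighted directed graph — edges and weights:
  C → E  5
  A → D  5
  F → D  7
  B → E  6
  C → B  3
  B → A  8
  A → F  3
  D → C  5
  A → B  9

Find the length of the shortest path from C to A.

11

Candidate routes:
C - B - A: 3 + 8 = 11
The minimum is 11.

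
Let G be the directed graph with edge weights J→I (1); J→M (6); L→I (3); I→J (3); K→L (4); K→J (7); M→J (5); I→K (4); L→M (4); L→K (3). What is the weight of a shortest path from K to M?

8

Paths from K to M:
K -> L -> M: 4 + 4 = 8
K -> L -> I -> J -> M: 4 + 3 + 3 + 6 = 16
K -> J -> M: 7 + 6 = 13
Best route has total 8.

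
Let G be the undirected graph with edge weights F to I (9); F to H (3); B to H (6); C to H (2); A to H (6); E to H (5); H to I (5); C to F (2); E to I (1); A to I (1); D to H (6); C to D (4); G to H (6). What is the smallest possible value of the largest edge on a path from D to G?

Some routes from D to G:
D - C - H - G: max(4, 2, 6) = 6
D - H - G: max(6, 6) = 6
D - C - F - H - G: max(4, 2, 3, 6) = 6
D - C - F - I - H - G: max(4, 2, 9, 5, 6) = 9
The minimum achievable maximum is 6.

6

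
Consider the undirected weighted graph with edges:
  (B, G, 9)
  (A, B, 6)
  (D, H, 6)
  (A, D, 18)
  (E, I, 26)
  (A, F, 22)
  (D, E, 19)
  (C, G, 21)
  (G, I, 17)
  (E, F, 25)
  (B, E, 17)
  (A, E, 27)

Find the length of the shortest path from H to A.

24

Candidate routes:
H - D - E - A: 6 + 19 + 27 = 52
H - D - E - F - A: 6 + 19 + 25 + 22 = 72
H - D - E - I - G - B - A: 6 + 19 + 26 + 17 + 9 + 6 = 83
H - D - E - B - A: 6 + 19 + 17 + 6 = 48
H - D - A: 6 + 18 = 24
The minimum is 24.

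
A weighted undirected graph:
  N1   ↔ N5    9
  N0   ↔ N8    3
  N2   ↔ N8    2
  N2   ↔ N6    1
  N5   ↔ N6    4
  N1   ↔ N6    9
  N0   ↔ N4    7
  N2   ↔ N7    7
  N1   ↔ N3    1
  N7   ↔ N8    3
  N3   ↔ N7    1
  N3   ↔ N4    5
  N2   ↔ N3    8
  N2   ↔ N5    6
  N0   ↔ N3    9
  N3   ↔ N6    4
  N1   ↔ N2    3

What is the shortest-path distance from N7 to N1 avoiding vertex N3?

8

Some routes from N7 to N1 avoiding N3:
N7 - N2 - N6 - N1: 7 + 1 + 9 = 17
N7 - N8 - N2 - N6 - N1: 3 + 2 + 1 + 9 = 15
N7 - N8 - N2 - N1: 3 + 2 + 3 = 8
N7 - N8 - N2 - N6 - N5 - N1: 3 + 2 + 1 + 4 + 9 = 19
N7 - N2 - N1: 7 + 3 = 10
Best route has total 8.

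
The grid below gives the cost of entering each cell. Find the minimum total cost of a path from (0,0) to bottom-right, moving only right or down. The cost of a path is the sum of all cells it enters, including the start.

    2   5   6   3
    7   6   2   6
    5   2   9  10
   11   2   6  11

34

Path (0,0)→(0,1)→(1,1)→(2,1)→(3,1)→(3,2)→(3,3): 2 + 5 + 6 + 2 + 2 + 6 + 11 = 34.
(Top row then right column would cost 43.)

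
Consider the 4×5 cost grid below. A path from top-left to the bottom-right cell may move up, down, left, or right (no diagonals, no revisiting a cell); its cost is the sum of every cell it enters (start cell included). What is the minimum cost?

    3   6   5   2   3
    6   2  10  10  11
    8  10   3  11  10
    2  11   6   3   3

36

Best path: [0,0] [0,1] [1,1] [1,2] [2,2] [3,2] [3,3] [3,4]
Cost: 3 + 6 + 2 + 10 + 3 + 6 + 3 + 3 = 36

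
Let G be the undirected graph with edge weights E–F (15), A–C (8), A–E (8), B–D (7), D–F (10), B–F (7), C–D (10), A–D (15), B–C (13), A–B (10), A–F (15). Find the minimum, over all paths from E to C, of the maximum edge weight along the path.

8

Comparing a few candidate routes:
E-A-B-F-D-C: max(8, 10, 7, 10, 10) = 10
E-A-C: max(8, 8) = 8
E-A-B-C: max(8, 10, 13) = 13
E-F-B-C: max(15, 7, 13) = 15
E-A-B-D-C: max(8, 10, 7, 10) = 10
Smallest bottleneck: 8.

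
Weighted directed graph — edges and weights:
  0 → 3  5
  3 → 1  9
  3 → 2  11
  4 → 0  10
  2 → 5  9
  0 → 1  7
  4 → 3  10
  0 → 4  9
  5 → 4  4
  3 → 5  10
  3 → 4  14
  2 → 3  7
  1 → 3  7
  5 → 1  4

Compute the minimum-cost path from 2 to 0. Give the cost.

Paths from 2 to 0:
2 -> 5 -> 1 -> 3 -> 4 -> 0: 9 + 4 + 7 + 14 + 10 = 44
2 -> 5 -> 4 -> 0: 9 + 4 + 10 = 23
2 -> 3 -> 5 -> 4 -> 0: 7 + 10 + 4 + 10 = 31
2 -> 3 -> 4 -> 0: 7 + 14 + 10 = 31
Best route has total 23.

23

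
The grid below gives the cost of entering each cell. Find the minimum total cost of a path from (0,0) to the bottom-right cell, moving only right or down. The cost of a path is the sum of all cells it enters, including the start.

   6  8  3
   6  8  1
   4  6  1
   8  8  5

One optimal route is r0c0 r0c1 r0c2 r1c2 r2c2 r3c2.
Its cost is 6 + 8 + 3 + 1 + 1 + 5 = 24.

24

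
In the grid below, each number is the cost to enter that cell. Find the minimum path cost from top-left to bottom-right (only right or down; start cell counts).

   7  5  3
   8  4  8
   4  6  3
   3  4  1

26

One optimal route is r0c0 -> r0c1 -> r1c1 -> r2c1 -> r2c2 -> r3c2.
Its cost is 7 + 5 + 4 + 6 + 3 + 1 = 26.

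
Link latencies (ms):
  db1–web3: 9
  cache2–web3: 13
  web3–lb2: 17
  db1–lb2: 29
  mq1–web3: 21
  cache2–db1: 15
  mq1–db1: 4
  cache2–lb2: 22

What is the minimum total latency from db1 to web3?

A few of the db1→web3 routes:
db1 -> web3: 9
db1 -> mq1 -> web3: 4 + 21 = 25
db1 -> cache2 -> web3: 15 + 13 = 28
The minimum is 9 ms.

9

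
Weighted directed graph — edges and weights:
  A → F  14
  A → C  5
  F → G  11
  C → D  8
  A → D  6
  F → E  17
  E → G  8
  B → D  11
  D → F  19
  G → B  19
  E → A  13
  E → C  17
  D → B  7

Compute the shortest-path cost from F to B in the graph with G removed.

43

Routes from F to B avoiding G:
F -> E -> C -> D -> B: 17 + 17 + 8 + 7 = 49
F -> E -> A -> C -> D -> B: 17 + 13 + 5 + 8 + 7 = 50
F -> E -> A -> D -> B: 17 + 13 + 6 + 7 = 43
The minimum is 43.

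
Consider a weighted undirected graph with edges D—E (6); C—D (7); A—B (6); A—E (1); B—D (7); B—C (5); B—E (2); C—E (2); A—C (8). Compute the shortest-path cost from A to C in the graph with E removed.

8

Candidate routes:
A-B-C: 6 + 5 = 11
A-C: 8
A-B-D-C: 6 + 7 + 7 = 20
Best route has total 8.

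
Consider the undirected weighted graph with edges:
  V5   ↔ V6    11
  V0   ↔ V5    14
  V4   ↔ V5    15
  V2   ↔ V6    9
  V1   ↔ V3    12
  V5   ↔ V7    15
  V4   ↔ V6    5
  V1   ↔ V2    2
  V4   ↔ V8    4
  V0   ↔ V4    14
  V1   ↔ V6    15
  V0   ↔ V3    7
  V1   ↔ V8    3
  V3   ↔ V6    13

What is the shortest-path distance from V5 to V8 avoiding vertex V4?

25

Some routes from V5 to V8 avoiding V4:
V5 - V6 - V2 - V1 - V8: 11 + 9 + 2 + 3 = 25
V5 - V6 - V1 - V8: 11 + 15 + 3 = 29
V5 - V0 - V3 - V1 - V8: 14 + 7 + 12 + 3 = 36
Best route has total 25.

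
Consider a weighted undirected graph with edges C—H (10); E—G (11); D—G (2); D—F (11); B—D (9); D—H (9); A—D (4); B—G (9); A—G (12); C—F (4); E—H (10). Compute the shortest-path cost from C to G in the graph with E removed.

17

Checking several routes:
C -> F -> D -> G: 4 + 11 + 2 = 17
C -> F -> D -> A -> G: 4 + 11 + 4 + 12 = 31
C -> H -> D -> G: 10 + 9 + 2 = 21
Best route has total 17.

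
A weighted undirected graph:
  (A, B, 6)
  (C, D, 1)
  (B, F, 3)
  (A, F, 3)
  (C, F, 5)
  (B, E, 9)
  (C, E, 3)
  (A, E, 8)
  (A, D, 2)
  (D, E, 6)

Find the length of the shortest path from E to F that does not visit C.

Paths from E to F avoiding C:
E→D→A→F: 6 + 2 + 3 = 11
E→A→B→F: 8 + 6 + 3 = 17
E→B→A→F: 9 + 6 + 3 = 18
E→D→A→B→F: 6 + 2 + 6 + 3 = 17
E→B→F: 9 + 3 = 12
E→A→F: 8 + 3 = 11
Best route has total 11.

11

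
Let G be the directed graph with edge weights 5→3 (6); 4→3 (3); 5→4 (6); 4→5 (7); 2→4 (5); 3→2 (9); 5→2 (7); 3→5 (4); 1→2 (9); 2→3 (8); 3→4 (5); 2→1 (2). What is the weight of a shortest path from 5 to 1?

Paths from 5 to 1:
5 → 2 → 1: 7 + 2 = 9
5 → 4 → 3 → 2 → 1: 6 + 3 + 9 + 2 = 20
5 → 3 → 2 → 1: 6 + 9 + 2 = 17
The minimum is 9.

9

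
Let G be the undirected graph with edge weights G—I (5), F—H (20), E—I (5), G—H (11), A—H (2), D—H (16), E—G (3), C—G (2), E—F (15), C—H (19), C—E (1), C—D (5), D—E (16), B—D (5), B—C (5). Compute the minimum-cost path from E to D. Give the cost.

6

Some routes from E to D:
E→C→B→D: 1 + 5 + 5 = 11
E→C→D: 1 + 5 = 6
E→G→C→D: 3 + 2 + 5 = 10
Best route has total 6.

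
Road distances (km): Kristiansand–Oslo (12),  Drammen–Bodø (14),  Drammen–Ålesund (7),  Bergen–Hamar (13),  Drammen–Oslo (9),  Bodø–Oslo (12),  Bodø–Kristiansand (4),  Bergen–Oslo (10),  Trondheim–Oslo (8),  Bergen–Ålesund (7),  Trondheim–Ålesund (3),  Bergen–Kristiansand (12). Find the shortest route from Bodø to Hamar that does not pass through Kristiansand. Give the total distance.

Some routes from Bodø to Hamar avoiding Kristiansand:
Bodø - Oslo - Trondheim - Ålesund - Bergen - Hamar: 12 + 8 + 3 + 7 + 13 = 43
Bodø - Drammen - Ålesund - Bergen - Hamar: 14 + 7 + 7 + 13 = 41
Bodø - Oslo - Bergen - Hamar: 12 + 10 + 13 = 35
Bodø - Drammen - Oslo - Bergen - Hamar: 14 + 9 + 10 + 13 = 46
The minimum is 35 km.

35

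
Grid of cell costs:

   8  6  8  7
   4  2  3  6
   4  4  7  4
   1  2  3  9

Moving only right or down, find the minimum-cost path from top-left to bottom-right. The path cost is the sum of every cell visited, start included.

Cheapest: [0,0] [1,0] [2,0] [3,0] [3,1] [3,2] [3,3]
  8 + 4 + 4 + 1 + 2 + 3 + 9 = 31
For comparison, the top-then-right route costs 48.

31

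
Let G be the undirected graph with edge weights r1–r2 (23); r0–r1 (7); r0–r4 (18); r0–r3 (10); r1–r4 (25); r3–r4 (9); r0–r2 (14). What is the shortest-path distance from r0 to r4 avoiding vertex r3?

Routes from r0 to r4 avoiding r3:
r0 - r1 - r4: 7 + 25 = 32
r0 - r2 - r1 - r4: 14 + 23 + 25 = 62
r0 - r4: 18
Shortest: 18.

18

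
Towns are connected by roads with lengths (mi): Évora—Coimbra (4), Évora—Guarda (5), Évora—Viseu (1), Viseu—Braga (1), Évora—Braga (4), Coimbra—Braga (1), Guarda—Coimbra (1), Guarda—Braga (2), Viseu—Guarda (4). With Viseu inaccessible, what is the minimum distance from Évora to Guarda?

5

Candidate routes:
Évora → Braga → Guarda: 4 + 2 = 6
Évora → Braga → Coimbra → Guarda: 4 + 1 + 1 = 6
Évora → Coimbra → Braga → Guarda: 4 + 1 + 2 = 7
Évora → Guarda: 5
Évora → Coimbra → Guarda: 4 + 1 = 5
Best route has total 5 mi.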